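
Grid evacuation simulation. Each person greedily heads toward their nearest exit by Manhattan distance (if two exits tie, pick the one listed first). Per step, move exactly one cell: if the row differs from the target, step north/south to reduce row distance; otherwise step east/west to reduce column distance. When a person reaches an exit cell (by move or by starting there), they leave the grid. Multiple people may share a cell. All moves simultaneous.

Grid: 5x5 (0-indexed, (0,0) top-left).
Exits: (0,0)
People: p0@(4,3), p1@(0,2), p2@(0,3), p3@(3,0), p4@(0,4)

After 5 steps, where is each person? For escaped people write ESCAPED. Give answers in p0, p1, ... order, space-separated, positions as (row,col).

Step 1: p0:(4,3)->(3,3) | p1:(0,2)->(0,1) | p2:(0,3)->(0,2) | p3:(3,0)->(2,0) | p4:(0,4)->(0,3)
Step 2: p0:(3,3)->(2,3) | p1:(0,1)->(0,0)->EXIT | p2:(0,2)->(0,1) | p3:(2,0)->(1,0) | p4:(0,3)->(0,2)
Step 3: p0:(2,3)->(1,3) | p1:escaped | p2:(0,1)->(0,0)->EXIT | p3:(1,0)->(0,0)->EXIT | p4:(0,2)->(0,1)
Step 4: p0:(1,3)->(0,3) | p1:escaped | p2:escaped | p3:escaped | p4:(0,1)->(0,0)->EXIT
Step 5: p0:(0,3)->(0,2) | p1:escaped | p2:escaped | p3:escaped | p4:escaped

(0,2) ESCAPED ESCAPED ESCAPED ESCAPED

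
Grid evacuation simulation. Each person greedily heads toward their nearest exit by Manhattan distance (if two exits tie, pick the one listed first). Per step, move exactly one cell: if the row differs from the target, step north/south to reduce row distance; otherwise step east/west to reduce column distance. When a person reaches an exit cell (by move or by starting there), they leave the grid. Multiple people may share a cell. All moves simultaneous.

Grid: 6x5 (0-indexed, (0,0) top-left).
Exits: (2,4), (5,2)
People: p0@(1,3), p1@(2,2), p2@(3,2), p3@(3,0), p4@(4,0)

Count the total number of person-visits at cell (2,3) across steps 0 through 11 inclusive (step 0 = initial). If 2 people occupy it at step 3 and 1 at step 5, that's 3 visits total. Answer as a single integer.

Step 0: p0@(1,3) p1@(2,2) p2@(3,2) p3@(3,0) p4@(4,0) -> at (2,3): 0 [-], cum=0
Step 1: p0@(2,3) p1@(2,3) p2@(4,2) p3@(4,0) p4@(5,0) -> at (2,3): 2 [p0,p1], cum=2
Step 2: p0@ESC p1@ESC p2@ESC p3@(5,0) p4@(5,1) -> at (2,3): 0 [-], cum=2
Step 3: p0@ESC p1@ESC p2@ESC p3@(5,1) p4@ESC -> at (2,3): 0 [-], cum=2
Step 4: p0@ESC p1@ESC p2@ESC p3@ESC p4@ESC -> at (2,3): 0 [-], cum=2
Total visits = 2

Answer: 2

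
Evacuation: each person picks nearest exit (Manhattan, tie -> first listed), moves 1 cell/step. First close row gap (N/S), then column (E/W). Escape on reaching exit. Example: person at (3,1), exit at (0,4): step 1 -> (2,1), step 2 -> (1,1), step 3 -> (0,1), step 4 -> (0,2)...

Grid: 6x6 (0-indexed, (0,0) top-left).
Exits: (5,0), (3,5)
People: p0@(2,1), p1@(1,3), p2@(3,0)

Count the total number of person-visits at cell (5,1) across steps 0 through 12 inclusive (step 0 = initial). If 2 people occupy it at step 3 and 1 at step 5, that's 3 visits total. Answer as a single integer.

Step 0: p0@(2,1) p1@(1,3) p2@(3,0) -> at (5,1): 0 [-], cum=0
Step 1: p0@(3,1) p1@(2,3) p2@(4,0) -> at (5,1): 0 [-], cum=0
Step 2: p0@(4,1) p1@(3,3) p2@ESC -> at (5,1): 0 [-], cum=0
Step 3: p0@(5,1) p1@(3,4) p2@ESC -> at (5,1): 1 [p0], cum=1
Step 4: p0@ESC p1@ESC p2@ESC -> at (5,1): 0 [-], cum=1
Total visits = 1

Answer: 1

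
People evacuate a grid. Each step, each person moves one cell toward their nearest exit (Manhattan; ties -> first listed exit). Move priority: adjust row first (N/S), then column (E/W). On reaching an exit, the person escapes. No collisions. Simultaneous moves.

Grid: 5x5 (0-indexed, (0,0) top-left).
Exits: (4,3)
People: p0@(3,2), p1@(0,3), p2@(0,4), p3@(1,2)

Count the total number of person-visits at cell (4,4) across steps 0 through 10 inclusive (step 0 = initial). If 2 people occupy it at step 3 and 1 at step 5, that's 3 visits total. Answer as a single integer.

Step 0: p0@(3,2) p1@(0,3) p2@(0,4) p3@(1,2) -> at (4,4): 0 [-], cum=0
Step 1: p0@(4,2) p1@(1,3) p2@(1,4) p3@(2,2) -> at (4,4): 0 [-], cum=0
Step 2: p0@ESC p1@(2,3) p2@(2,4) p3@(3,2) -> at (4,4): 0 [-], cum=0
Step 3: p0@ESC p1@(3,3) p2@(3,4) p3@(4,2) -> at (4,4): 0 [-], cum=0
Step 4: p0@ESC p1@ESC p2@(4,4) p3@ESC -> at (4,4): 1 [p2], cum=1
Step 5: p0@ESC p1@ESC p2@ESC p3@ESC -> at (4,4): 0 [-], cum=1
Total visits = 1

Answer: 1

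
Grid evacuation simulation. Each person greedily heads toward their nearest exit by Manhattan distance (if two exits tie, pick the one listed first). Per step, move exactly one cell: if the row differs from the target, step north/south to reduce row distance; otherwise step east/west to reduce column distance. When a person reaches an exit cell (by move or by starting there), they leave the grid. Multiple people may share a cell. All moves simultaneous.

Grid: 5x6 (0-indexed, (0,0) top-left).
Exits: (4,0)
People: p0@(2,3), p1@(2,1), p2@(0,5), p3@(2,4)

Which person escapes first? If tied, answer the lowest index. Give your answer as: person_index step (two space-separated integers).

Step 1: p0:(2,3)->(3,3) | p1:(2,1)->(3,1) | p2:(0,5)->(1,5) | p3:(2,4)->(3,4)
Step 2: p0:(3,3)->(4,3) | p1:(3,1)->(4,1) | p2:(1,5)->(2,5) | p3:(3,4)->(4,4)
Step 3: p0:(4,3)->(4,2) | p1:(4,1)->(4,0)->EXIT | p2:(2,5)->(3,5) | p3:(4,4)->(4,3)
Step 4: p0:(4,2)->(4,1) | p1:escaped | p2:(3,5)->(4,5) | p3:(4,3)->(4,2)
Step 5: p0:(4,1)->(4,0)->EXIT | p1:escaped | p2:(4,5)->(4,4) | p3:(4,2)->(4,1)
Step 6: p0:escaped | p1:escaped | p2:(4,4)->(4,3) | p3:(4,1)->(4,0)->EXIT
Step 7: p0:escaped | p1:escaped | p2:(4,3)->(4,2) | p3:escaped
Step 8: p0:escaped | p1:escaped | p2:(4,2)->(4,1) | p3:escaped
Step 9: p0:escaped | p1:escaped | p2:(4,1)->(4,0)->EXIT | p3:escaped
Exit steps: [5, 3, 9, 6]
First to escape: p1 at step 3

Answer: 1 3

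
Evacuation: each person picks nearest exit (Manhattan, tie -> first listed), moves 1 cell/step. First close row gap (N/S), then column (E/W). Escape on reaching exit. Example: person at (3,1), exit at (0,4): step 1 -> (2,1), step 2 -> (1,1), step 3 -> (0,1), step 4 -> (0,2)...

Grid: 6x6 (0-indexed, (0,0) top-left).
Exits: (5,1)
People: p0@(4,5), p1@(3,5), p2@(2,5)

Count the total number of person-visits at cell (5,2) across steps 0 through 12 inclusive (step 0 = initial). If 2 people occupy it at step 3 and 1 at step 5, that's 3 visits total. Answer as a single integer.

Answer: 3

Derivation:
Step 0: p0@(4,5) p1@(3,5) p2@(2,5) -> at (5,2): 0 [-], cum=0
Step 1: p0@(5,5) p1@(4,5) p2@(3,5) -> at (5,2): 0 [-], cum=0
Step 2: p0@(5,4) p1@(5,5) p2@(4,5) -> at (5,2): 0 [-], cum=0
Step 3: p0@(5,3) p1@(5,4) p2@(5,5) -> at (5,2): 0 [-], cum=0
Step 4: p0@(5,2) p1@(5,3) p2@(5,4) -> at (5,2): 1 [p0], cum=1
Step 5: p0@ESC p1@(5,2) p2@(5,3) -> at (5,2): 1 [p1], cum=2
Step 6: p0@ESC p1@ESC p2@(5,2) -> at (5,2): 1 [p2], cum=3
Step 7: p0@ESC p1@ESC p2@ESC -> at (5,2): 0 [-], cum=3
Total visits = 3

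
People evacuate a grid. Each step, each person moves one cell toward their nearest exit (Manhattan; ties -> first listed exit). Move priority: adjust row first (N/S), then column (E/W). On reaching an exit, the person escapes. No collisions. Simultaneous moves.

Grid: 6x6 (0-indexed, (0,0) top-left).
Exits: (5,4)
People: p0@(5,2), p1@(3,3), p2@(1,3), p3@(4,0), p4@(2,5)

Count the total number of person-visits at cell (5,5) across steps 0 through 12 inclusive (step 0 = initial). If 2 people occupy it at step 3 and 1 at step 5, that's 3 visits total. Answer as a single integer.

Step 0: p0@(5,2) p1@(3,3) p2@(1,3) p3@(4,0) p4@(2,5) -> at (5,5): 0 [-], cum=0
Step 1: p0@(5,3) p1@(4,3) p2@(2,3) p3@(5,0) p4@(3,5) -> at (5,5): 0 [-], cum=0
Step 2: p0@ESC p1@(5,3) p2@(3,3) p3@(5,1) p4@(4,5) -> at (5,5): 0 [-], cum=0
Step 3: p0@ESC p1@ESC p2@(4,3) p3@(5,2) p4@(5,5) -> at (5,5): 1 [p4], cum=1
Step 4: p0@ESC p1@ESC p2@(5,3) p3@(5,3) p4@ESC -> at (5,5): 0 [-], cum=1
Step 5: p0@ESC p1@ESC p2@ESC p3@ESC p4@ESC -> at (5,5): 0 [-], cum=1
Total visits = 1

Answer: 1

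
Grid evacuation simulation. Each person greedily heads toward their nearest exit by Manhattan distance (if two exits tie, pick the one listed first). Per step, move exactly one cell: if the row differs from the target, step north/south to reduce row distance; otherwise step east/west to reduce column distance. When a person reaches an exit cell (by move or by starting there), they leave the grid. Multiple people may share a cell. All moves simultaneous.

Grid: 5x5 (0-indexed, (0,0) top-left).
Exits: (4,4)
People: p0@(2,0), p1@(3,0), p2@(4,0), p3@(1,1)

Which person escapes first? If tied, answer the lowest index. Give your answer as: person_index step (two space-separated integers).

Step 1: p0:(2,0)->(3,0) | p1:(3,0)->(4,0) | p2:(4,0)->(4,1) | p3:(1,1)->(2,1)
Step 2: p0:(3,0)->(4,0) | p1:(4,0)->(4,1) | p2:(4,1)->(4,2) | p3:(2,1)->(3,1)
Step 3: p0:(4,0)->(4,1) | p1:(4,1)->(4,2) | p2:(4,2)->(4,3) | p3:(3,1)->(4,1)
Step 4: p0:(4,1)->(4,2) | p1:(4,2)->(4,3) | p2:(4,3)->(4,4)->EXIT | p3:(4,1)->(4,2)
Step 5: p0:(4,2)->(4,3) | p1:(4,3)->(4,4)->EXIT | p2:escaped | p3:(4,2)->(4,3)
Step 6: p0:(4,3)->(4,4)->EXIT | p1:escaped | p2:escaped | p3:(4,3)->(4,4)->EXIT
Exit steps: [6, 5, 4, 6]
First to escape: p2 at step 4

Answer: 2 4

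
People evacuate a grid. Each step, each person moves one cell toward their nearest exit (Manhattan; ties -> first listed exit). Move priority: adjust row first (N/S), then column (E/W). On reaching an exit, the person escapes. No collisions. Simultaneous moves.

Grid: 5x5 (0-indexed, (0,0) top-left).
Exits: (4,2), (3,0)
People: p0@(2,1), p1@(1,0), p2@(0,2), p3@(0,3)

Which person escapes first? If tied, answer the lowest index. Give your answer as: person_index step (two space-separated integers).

Step 1: p0:(2,1)->(3,1) | p1:(1,0)->(2,0) | p2:(0,2)->(1,2) | p3:(0,3)->(1,3)
Step 2: p0:(3,1)->(3,0)->EXIT | p1:(2,0)->(3,0)->EXIT | p2:(1,2)->(2,2) | p3:(1,3)->(2,3)
Step 3: p0:escaped | p1:escaped | p2:(2,2)->(3,2) | p3:(2,3)->(3,3)
Step 4: p0:escaped | p1:escaped | p2:(3,2)->(4,2)->EXIT | p3:(3,3)->(4,3)
Step 5: p0:escaped | p1:escaped | p2:escaped | p3:(4,3)->(4,2)->EXIT
Exit steps: [2, 2, 4, 5]
First to escape: p0 at step 2

Answer: 0 2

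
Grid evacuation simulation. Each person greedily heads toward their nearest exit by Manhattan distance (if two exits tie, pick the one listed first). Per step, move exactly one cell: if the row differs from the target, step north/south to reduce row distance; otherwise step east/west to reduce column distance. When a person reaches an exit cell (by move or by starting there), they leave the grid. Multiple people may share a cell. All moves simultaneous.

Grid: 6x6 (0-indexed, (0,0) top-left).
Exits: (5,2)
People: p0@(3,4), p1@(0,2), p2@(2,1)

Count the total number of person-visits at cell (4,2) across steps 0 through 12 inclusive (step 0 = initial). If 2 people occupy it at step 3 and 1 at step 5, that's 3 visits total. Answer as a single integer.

Answer: 1

Derivation:
Step 0: p0@(3,4) p1@(0,2) p2@(2,1) -> at (4,2): 0 [-], cum=0
Step 1: p0@(4,4) p1@(1,2) p2@(3,1) -> at (4,2): 0 [-], cum=0
Step 2: p0@(5,4) p1@(2,2) p2@(4,1) -> at (4,2): 0 [-], cum=0
Step 3: p0@(5,3) p1@(3,2) p2@(5,1) -> at (4,2): 0 [-], cum=0
Step 4: p0@ESC p1@(4,2) p2@ESC -> at (4,2): 1 [p1], cum=1
Step 5: p0@ESC p1@ESC p2@ESC -> at (4,2): 0 [-], cum=1
Total visits = 1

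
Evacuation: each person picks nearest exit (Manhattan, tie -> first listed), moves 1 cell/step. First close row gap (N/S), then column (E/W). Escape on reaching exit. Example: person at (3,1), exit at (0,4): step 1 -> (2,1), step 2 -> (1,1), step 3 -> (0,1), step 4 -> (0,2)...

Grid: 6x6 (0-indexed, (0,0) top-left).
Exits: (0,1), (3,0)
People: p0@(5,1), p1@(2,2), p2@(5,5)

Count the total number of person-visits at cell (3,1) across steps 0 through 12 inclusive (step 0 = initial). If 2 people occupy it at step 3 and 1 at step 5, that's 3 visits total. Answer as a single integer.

Answer: 2

Derivation:
Step 0: p0@(5,1) p1@(2,2) p2@(5,5) -> at (3,1): 0 [-], cum=0
Step 1: p0@(4,1) p1@(1,2) p2@(4,5) -> at (3,1): 0 [-], cum=0
Step 2: p0@(3,1) p1@(0,2) p2@(3,5) -> at (3,1): 1 [p0], cum=1
Step 3: p0@ESC p1@ESC p2@(3,4) -> at (3,1): 0 [-], cum=1
Step 4: p0@ESC p1@ESC p2@(3,3) -> at (3,1): 0 [-], cum=1
Step 5: p0@ESC p1@ESC p2@(3,2) -> at (3,1): 0 [-], cum=1
Step 6: p0@ESC p1@ESC p2@(3,1) -> at (3,1): 1 [p2], cum=2
Step 7: p0@ESC p1@ESC p2@ESC -> at (3,1): 0 [-], cum=2
Total visits = 2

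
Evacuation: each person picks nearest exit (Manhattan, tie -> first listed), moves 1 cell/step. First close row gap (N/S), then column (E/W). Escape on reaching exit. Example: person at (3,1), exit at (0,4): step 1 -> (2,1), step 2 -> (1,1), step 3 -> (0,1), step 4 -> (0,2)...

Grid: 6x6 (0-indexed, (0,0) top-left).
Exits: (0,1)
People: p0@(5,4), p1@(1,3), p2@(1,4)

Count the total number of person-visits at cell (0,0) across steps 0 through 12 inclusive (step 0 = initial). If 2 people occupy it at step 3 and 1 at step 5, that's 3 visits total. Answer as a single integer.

Answer: 0

Derivation:
Step 0: p0@(5,4) p1@(1,3) p2@(1,4) -> at (0,0): 0 [-], cum=0
Step 1: p0@(4,4) p1@(0,3) p2@(0,4) -> at (0,0): 0 [-], cum=0
Step 2: p0@(3,4) p1@(0,2) p2@(0,3) -> at (0,0): 0 [-], cum=0
Step 3: p0@(2,4) p1@ESC p2@(0,2) -> at (0,0): 0 [-], cum=0
Step 4: p0@(1,4) p1@ESC p2@ESC -> at (0,0): 0 [-], cum=0
Step 5: p0@(0,4) p1@ESC p2@ESC -> at (0,0): 0 [-], cum=0
Step 6: p0@(0,3) p1@ESC p2@ESC -> at (0,0): 0 [-], cum=0
Step 7: p0@(0,2) p1@ESC p2@ESC -> at (0,0): 0 [-], cum=0
Step 8: p0@ESC p1@ESC p2@ESC -> at (0,0): 0 [-], cum=0
Total visits = 0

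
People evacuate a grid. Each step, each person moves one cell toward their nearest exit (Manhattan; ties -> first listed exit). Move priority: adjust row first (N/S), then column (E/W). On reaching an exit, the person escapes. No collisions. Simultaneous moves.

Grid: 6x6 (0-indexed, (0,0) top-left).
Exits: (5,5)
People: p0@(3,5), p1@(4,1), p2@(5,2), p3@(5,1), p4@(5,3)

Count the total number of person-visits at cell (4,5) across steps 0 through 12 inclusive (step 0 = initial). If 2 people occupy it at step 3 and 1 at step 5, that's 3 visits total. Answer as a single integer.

Step 0: p0@(3,5) p1@(4,1) p2@(5,2) p3@(5,1) p4@(5,3) -> at (4,5): 0 [-], cum=0
Step 1: p0@(4,5) p1@(5,1) p2@(5,3) p3@(5,2) p4@(5,4) -> at (4,5): 1 [p0], cum=1
Step 2: p0@ESC p1@(5,2) p2@(5,4) p3@(5,3) p4@ESC -> at (4,5): 0 [-], cum=1
Step 3: p0@ESC p1@(5,3) p2@ESC p3@(5,4) p4@ESC -> at (4,5): 0 [-], cum=1
Step 4: p0@ESC p1@(5,4) p2@ESC p3@ESC p4@ESC -> at (4,5): 0 [-], cum=1
Step 5: p0@ESC p1@ESC p2@ESC p3@ESC p4@ESC -> at (4,5): 0 [-], cum=1
Total visits = 1

Answer: 1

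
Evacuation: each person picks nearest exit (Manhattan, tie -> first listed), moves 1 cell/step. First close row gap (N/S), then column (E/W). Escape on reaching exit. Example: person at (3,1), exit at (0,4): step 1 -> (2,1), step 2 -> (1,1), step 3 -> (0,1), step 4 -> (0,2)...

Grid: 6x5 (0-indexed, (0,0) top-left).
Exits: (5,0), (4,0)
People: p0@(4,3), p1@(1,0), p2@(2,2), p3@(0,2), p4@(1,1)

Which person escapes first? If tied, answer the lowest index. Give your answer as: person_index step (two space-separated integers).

Answer: 0 3

Derivation:
Step 1: p0:(4,3)->(4,2) | p1:(1,0)->(2,0) | p2:(2,2)->(3,2) | p3:(0,2)->(1,2) | p4:(1,1)->(2,1)
Step 2: p0:(4,2)->(4,1) | p1:(2,0)->(3,0) | p2:(3,2)->(4,2) | p3:(1,2)->(2,2) | p4:(2,1)->(3,1)
Step 3: p0:(4,1)->(4,0)->EXIT | p1:(3,0)->(4,0)->EXIT | p2:(4,2)->(4,1) | p3:(2,2)->(3,2) | p4:(3,1)->(4,1)
Step 4: p0:escaped | p1:escaped | p2:(4,1)->(4,0)->EXIT | p3:(3,2)->(4,2) | p4:(4,1)->(4,0)->EXIT
Step 5: p0:escaped | p1:escaped | p2:escaped | p3:(4,2)->(4,1) | p4:escaped
Step 6: p0:escaped | p1:escaped | p2:escaped | p3:(4,1)->(4,0)->EXIT | p4:escaped
Exit steps: [3, 3, 4, 6, 4]
First to escape: p0 at step 3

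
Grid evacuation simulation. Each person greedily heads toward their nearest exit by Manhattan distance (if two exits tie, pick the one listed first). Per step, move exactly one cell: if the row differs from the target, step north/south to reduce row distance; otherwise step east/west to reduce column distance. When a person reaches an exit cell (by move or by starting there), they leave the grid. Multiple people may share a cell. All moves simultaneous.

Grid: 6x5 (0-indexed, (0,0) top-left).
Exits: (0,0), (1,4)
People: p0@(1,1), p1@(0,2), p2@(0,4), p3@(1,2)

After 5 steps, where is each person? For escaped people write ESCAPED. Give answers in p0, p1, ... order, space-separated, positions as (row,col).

Step 1: p0:(1,1)->(0,1) | p1:(0,2)->(0,1) | p2:(0,4)->(1,4)->EXIT | p3:(1,2)->(1,3)
Step 2: p0:(0,1)->(0,0)->EXIT | p1:(0,1)->(0,0)->EXIT | p2:escaped | p3:(1,3)->(1,4)->EXIT

ESCAPED ESCAPED ESCAPED ESCAPED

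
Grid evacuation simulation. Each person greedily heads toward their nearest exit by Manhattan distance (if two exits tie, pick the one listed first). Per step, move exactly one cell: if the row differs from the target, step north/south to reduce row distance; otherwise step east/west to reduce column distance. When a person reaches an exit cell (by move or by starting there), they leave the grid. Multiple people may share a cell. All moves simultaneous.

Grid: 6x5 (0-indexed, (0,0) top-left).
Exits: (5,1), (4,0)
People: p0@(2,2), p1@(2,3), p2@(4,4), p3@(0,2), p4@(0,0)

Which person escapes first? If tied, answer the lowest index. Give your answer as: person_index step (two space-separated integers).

Step 1: p0:(2,2)->(3,2) | p1:(2,3)->(3,3) | p2:(4,4)->(5,4) | p3:(0,2)->(1,2) | p4:(0,0)->(1,0)
Step 2: p0:(3,2)->(4,2) | p1:(3,3)->(4,3) | p2:(5,4)->(5,3) | p3:(1,2)->(2,2) | p4:(1,0)->(2,0)
Step 3: p0:(4,2)->(5,2) | p1:(4,3)->(5,3) | p2:(5,3)->(5,2) | p3:(2,2)->(3,2) | p4:(2,0)->(3,0)
Step 4: p0:(5,2)->(5,1)->EXIT | p1:(5,3)->(5,2) | p2:(5,2)->(5,1)->EXIT | p3:(3,2)->(4,2) | p4:(3,0)->(4,0)->EXIT
Step 5: p0:escaped | p1:(5,2)->(5,1)->EXIT | p2:escaped | p3:(4,2)->(5,2) | p4:escaped
Step 6: p0:escaped | p1:escaped | p2:escaped | p3:(5,2)->(5,1)->EXIT | p4:escaped
Exit steps: [4, 5, 4, 6, 4]
First to escape: p0 at step 4

Answer: 0 4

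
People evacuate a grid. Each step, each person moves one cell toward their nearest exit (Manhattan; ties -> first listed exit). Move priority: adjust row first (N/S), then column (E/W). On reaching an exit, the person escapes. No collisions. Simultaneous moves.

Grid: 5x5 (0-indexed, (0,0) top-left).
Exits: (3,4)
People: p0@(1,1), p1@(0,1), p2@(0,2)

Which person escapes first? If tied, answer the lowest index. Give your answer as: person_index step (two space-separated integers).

Answer: 0 5

Derivation:
Step 1: p0:(1,1)->(2,1) | p1:(0,1)->(1,1) | p2:(0,2)->(1,2)
Step 2: p0:(2,1)->(3,1) | p1:(1,1)->(2,1) | p2:(1,2)->(2,2)
Step 3: p0:(3,1)->(3,2) | p1:(2,1)->(3,1) | p2:(2,2)->(3,2)
Step 4: p0:(3,2)->(3,3) | p1:(3,1)->(3,2) | p2:(3,2)->(3,3)
Step 5: p0:(3,3)->(3,4)->EXIT | p1:(3,2)->(3,3) | p2:(3,3)->(3,4)->EXIT
Step 6: p0:escaped | p1:(3,3)->(3,4)->EXIT | p2:escaped
Exit steps: [5, 6, 5]
First to escape: p0 at step 5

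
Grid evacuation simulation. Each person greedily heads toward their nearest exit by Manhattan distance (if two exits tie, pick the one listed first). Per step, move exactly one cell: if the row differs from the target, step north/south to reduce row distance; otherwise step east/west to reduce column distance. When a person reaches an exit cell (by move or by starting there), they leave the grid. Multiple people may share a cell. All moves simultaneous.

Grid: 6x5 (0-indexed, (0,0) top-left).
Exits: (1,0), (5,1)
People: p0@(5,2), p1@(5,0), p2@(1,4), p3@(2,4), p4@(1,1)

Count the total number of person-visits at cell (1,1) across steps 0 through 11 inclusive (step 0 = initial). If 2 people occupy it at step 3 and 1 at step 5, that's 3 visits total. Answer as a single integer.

Step 0: p0@(5,2) p1@(5,0) p2@(1,4) p3@(2,4) p4@(1,1) -> at (1,1): 1 [p4], cum=1
Step 1: p0@ESC p1@ESC p2@(1,3) p3@(1,4) p4@ESC -> at (1,1): 0 [-], cum=1
Step 2: p0@ESC p1@ESC p2@(1,2) p3@(1,3) p4@ESC -> at (1,1): 0 [-], cum=1
Step 3: p0@ESC p1@ESC p2@(1,1) p3@(1,2) p4@ESC -> at (1,1): 1 [p2], cum=2
Step 4: p0@ESC p1@ESC p2@ESC p3@(1,1) p4@ESC -> at (1,1): 1 [p3], cum=3
Step 5: p0@ESC p1@ESC p2@ESC p3@ESC p4@ESC -> at (1,1): 0 [-], cum=3
Total visits = 3

Answer: 3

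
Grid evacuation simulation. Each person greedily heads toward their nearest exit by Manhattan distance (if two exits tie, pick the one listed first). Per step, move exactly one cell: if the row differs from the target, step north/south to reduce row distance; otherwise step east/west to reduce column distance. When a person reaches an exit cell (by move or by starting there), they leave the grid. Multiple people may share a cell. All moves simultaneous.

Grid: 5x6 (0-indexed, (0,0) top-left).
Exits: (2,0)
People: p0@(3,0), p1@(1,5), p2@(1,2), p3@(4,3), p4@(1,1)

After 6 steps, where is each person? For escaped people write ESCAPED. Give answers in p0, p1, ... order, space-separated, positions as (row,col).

Step 1: p0:(3,0)->(2,0)->EXIT | p1:(1,5)->(2,5) | p2:(1,2)->(2,2) | p3:(4,3)->(3,3) | p4:(1,1)->(2,1)
Step 2: p0:escaped | p1:(2,5)->(2,4) | p2:(2,2)->(2,1) | p3:(3,3)->(2,3) | p4:(2,1)->(2,0)->EXIT
Step 3: p0:escaped | p1:(2,4)->(2,3) | p2:(2,1)->(2,0)->EXIT | p3:(2,3)->(2,2) | p4:escaped
Step 4: p0:escaped | p1:(2,3)->(2,2) | p2:escaped | p3:(2,2)->(2,1) | p4:escaped
Step 5: p0:escaped | p1:(2,2)->(2,1) | p2:escaped | p3:(2,1)->(2,0)->EXIT | p4:escaped
Step 6: p0:escaped | p1:(2,1)->(2,0)->EXIT | p2:escaped | p3:escaped | p4:escaped

ESCAPED ESCAPED ESCAPED ESCAPED ESCAPED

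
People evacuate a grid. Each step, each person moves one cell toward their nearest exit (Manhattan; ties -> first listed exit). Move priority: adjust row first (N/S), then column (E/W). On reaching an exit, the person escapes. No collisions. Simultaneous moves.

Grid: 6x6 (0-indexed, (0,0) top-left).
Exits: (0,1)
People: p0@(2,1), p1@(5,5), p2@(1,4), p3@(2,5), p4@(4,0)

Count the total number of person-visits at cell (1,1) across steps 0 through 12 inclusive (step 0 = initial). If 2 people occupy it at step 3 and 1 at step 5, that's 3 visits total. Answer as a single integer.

Step 0: p0@(2,1) p1@(5,5) p2@(1,4) p3@(2,5) p4@(4,0) -> at (1,1): 0 [-], cum=0
Step 1: p0@(1,1) p1@(4,5) p2@(0,4) p3@(1,5) p4@(3,0) -> at (1,1): 1 [p0], cum=1
Step 2: p0@ESC p1@(3,5) p2@(0,3) p3@(0,5) p4@(2,0) -> at (1,1): 0 [-], cum=1
Step 3: p0@ESC p1@(2,5) p2@(0,2) p3@(0,4) p4@(1,0) -> at (1,1): 0 [-], cum=1
Step 4: p0@ESC p1@(1,5) p2@ESC p3@(0,3) p4@(0,0) -> at (1,1): 0 [-], cum=1
Step 5: p0@ESC p1@(0,5) p2@ESC p3@(0,2) p4@ESC -> at (1,1): 0 [-], cum=1
Step 6: p0@ESC p1@(0,4) p2@ESC p3@ESC p4@ESC -> at (1,1): 0 [-], cum=1
Step 7: p0@ESC p1@(0,3) p2@ESC p3@ESC p4@ESC -> at (1,1): 0 [-], cum=1
Step 8: p0@ESC p1@(0,2) p2@ESC p3@ESC p4@ESC -> at (1,1): 0 [-], cum=1
Step 9: p0@ESC p1@ESC p2@ESC p3@ESC p4@ESC -> at (1,1): 0 [-], cum=1
Total visits = 1

Answer: 1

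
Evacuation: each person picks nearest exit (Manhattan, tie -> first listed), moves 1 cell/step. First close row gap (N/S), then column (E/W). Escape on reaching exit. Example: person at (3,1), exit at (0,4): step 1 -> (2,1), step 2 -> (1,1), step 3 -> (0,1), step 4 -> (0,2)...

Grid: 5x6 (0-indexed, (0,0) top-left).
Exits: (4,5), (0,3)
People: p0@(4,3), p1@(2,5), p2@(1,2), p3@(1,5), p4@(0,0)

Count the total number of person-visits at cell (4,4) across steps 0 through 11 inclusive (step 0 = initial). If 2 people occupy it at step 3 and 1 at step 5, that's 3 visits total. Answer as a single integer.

Step 0: p0@(4,3) p1@(2,5) p2@(1,2) p3@(1,5) p4@(0,0) -> at (4,4): 0 [-], cum=0
Step 1: p0@(4,4) p1@(3,5) p2@(0,2) p3@(2,5) p4@(0,1) -> at (4,4): 1 [p0], cum=1
Step 2: p0@ESC p1@ESC p2@ESC p3@(3,5) p4@(0,2) -> at (4,4): 0 [-], cum=1
Step 3: p0@ESC p1@ESC p2@ESC p3@ESC p4@ESC -> at (4,4): 0 [-], cum=1
Total visits = 1

Answer: 1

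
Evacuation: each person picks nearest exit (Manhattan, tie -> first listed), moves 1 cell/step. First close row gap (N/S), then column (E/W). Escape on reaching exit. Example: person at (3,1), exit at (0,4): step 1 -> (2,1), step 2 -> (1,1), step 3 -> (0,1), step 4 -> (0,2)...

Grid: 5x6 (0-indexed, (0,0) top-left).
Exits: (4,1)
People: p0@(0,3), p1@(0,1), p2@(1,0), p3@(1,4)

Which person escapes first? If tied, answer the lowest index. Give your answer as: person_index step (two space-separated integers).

Step 1: p0:(0,3)->(1,3) | p1:(0,1)->(1,1) | p2:(1,0)->(2,0) | p3:(1,4)->(2,4)
Step 2: p0:(1,3)->(2,3) | p1:(1,1)->(2,1) | p2:(2,0)->(3,0) | p3:(2,4)->(3,4)
Step 3: p0:(2,3)->(3,3) | p1:(2,1)->(3,1) | p2:(3,0)->(4,0) | p3:(3,4)->(4,4)
Step 4: p0:(3,3)->(4,3) | p1:(3,1)->(4,1)->EXIT | p2:(4,0)->(4,1)->EXIT | p3:(4,4)->(4,3)
Step 5: p0:(4,3)->(4,2) | p1:escaped | p2:escaped | p3:(4,3)->(4,2)
Step 6: p0:(4,2)->(4,1)->EXIT | p1:escaped | p2:escaped | p3:(4,2)->(4,1)->EXIT
Exit steps: [6, 4, 4, 6]
First to escape: p1 at step 4

Answer: 1 4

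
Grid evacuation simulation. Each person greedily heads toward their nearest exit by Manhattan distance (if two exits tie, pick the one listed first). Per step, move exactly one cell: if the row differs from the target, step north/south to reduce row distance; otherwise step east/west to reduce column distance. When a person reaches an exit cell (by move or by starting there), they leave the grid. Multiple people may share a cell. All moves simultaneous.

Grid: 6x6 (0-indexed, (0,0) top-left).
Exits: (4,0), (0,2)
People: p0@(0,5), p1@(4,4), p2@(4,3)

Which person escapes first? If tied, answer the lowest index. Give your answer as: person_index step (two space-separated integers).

Step 1: p0:(0,5)->(0,4) | p1:(4,4)->(4,3) | p2:(4,3)->(4,2)
Step 2: p0:(0,4)->(0,3) | p1:(4,3)->(4,2) | p2:(4,2)->(4,1)
Step 3: p0:(0,3)->(0,2)->EXIT | p1:(4,2)->(4,1) | p2:(4,1)->(4,0)->EXIT
Step 4: p0:escaped | p1:(4,1)->(4,0)->EXIT | p2:escaped
Exit steps: [3, 4, 3]
First to escape: p0 at step 3

Answer: 0 3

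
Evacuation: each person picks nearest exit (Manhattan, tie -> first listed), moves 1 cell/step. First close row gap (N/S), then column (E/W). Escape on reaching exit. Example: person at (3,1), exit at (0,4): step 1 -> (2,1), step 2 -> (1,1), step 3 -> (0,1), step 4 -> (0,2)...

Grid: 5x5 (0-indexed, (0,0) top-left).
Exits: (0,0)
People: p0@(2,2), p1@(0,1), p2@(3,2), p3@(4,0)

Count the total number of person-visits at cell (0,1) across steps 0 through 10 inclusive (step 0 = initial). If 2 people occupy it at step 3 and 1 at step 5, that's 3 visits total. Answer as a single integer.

Answer: 3

Derivation:
Step 0: p0@(2,2) p1@(0,1) p2@(3,2) p3@(4,0) -> at (0,1): 1 [p1], cum=1
Step 1: p0@(1,2) p1@ESC p2@(2,2) p3@(3,0) -> at (0,1): 0 [-], cum=1
Step 2: p0@(0,2) p1@ESC p2@(1,2) p3@(2,0) -> at (0,1): 0 [-], cum=1
Step 3: p0@(0,1) p1@ESC p2@(0,2) p3@(1,0) -> at (0,1): 1 [p0], cum=2
Step 4: p0@ESC p1@ESC p2@(0,1) p3@ESC -> at (0,1): 1 [p2], cum=3
Step 5: p0@ESC p1@ESC p2@ESC p3@ESC -> at (0,1): 0 [-], cum=3
Total visits = 3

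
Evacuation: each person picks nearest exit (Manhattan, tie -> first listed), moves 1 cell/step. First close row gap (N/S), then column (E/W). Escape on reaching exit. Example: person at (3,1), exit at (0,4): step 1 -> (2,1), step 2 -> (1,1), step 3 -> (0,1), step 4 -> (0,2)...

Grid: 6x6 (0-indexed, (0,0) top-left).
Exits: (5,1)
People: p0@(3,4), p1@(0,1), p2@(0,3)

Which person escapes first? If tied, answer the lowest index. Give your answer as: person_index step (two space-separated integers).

Step 1: p0:(3,4)->(4,4) | p1:(0,1)->(1,1) | p2:(0,3)->(1,3)
Step 2: p0:(4,4)->(5,4) | p1:(1,1)->(2,1) | p2:(1,3)->(2,3)
Step 3: p0:(5,4)->(5,3) | p1:(2,1)->(3,1) | p2:(2,3)->(3,3)
Step 4: p0:(5,3)->(5,2) | p1:(3,1)->(4,1) | p2:(3,3)->(4,3)
Step 5: p0:(5,2)->(5,1)->EXIT | p1:(4,1)->(5,1)->EXIT | p2:(4,3)->(5,3)
Step 6: p0:escaped | p1:escaped | p2:(5,3)->(5,2)
Step 7: p0:escaped | p1:escaped | p2:(5,2)->(5,1)->EXIT
Exit steps: [5, 5, 7]
First to escape: p0 at step 5

Answer: 0 5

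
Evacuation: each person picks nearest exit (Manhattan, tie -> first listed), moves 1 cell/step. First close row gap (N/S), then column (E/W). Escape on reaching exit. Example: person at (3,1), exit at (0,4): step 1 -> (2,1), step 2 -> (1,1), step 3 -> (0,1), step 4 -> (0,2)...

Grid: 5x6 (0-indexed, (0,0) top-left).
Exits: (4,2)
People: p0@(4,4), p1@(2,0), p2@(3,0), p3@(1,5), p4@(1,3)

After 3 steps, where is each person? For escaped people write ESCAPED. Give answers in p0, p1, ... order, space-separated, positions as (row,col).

Step 1: p0:(4,4)->(4,3) | p1:(2,0)->(3,0) | p2:(3,0)->(4,0) | p3:(1,5)->(2,5) | p4:(1,3)->(2,3)
Step 2: p0:(4,3)->(4,2)->EXIT | p1:(3,0)->(4,0) | p2:(4,0)->(4,1) | p3:(2,5)->(3,5) | p4:(2,3)->(3,3)
Step 3: p0:escaped | p1:(4,0)->(4,1) | p2:(4,1)->(4,2)->EXIT | p3:(3,5)->(4,5) | p4:(3,3)->(4,3)

ESCAPED (4,1) ESCAPED (4,5) (4,3)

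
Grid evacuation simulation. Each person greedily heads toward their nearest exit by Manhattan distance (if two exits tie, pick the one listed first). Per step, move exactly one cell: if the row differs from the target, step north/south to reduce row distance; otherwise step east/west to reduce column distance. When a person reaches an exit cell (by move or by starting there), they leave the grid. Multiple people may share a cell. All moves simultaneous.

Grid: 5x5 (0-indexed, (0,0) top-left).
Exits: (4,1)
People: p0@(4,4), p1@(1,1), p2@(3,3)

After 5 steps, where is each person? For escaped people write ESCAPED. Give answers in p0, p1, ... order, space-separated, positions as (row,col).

Step 1: p0:(4,4)->(4,3) | p1:(1,1)->(2,1) | p2:(3,3)->(4,3)
Step 2: p0:(4,3)->(4,2) | p1:(2,1)->(3,1) | p2:(4,3)->(4,2)
Step 3: p0:(4,2)->(4,1)->EXIT | p1:(3,1)->(4,1)->EXIT | p2:(4,2)->(4,1)->EXIT

ESCAPED ESCAPED ESCAPED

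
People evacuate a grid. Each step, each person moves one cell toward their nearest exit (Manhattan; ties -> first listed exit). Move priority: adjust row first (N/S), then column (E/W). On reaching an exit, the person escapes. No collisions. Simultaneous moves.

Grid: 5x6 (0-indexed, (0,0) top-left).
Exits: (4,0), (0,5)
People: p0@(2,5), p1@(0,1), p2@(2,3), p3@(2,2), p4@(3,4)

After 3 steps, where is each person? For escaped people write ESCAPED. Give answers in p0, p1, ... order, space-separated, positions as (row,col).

Step 1: p0:(2,5)->(1,5) | p1:(0,1)->(0,2) | p2:(2,3)->(1,3) | p3:(2,2)->(3,2) | p4:(3,4)->(2,4)
Step 2: p0:(1,5)->(0,5)->EXIT | p1:(0,2)->(0,3) | p2:(1,3)->(0,3) | p3:(3,2)->(4,2) | p4:(2,4)->(1,4)
Step 3: p0:escaped | p1:(0,3)->(0,4) | p2:(0,3)->(0,4) | p3:(4,2)->(4,1) | p4:(1,4)->(0,4)

ESCAPED (0,4) (0,4) (4,1) (0,4)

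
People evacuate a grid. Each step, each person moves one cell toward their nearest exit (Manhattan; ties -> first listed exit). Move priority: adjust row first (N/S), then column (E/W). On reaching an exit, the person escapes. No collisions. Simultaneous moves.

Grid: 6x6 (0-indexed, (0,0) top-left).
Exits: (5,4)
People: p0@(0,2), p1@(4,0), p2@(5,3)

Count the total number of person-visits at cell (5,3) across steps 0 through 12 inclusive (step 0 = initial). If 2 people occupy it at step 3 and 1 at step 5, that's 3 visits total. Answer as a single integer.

Step 0: p0@(0,2) p1@(4,0) p2@(5,3) -> at (5,3): 1 [p2], cum=1
Step 1: p0@(1,2) p1@(5,0) p2@ESC -> at (5,3): 0 [-], cum=1
Step 2: p0@(2,2) p1@(5,1) p2@ESC -> at (5,3): 0 [-], cum=1
Step 3: p0@(3,2) p1@(5,2) p2@ESC -> at (5,3): 0 [-], cum=1
Step 4: p0@(4,2) p1@(5,3) p2@ESC -> at (5,3): 1 [p1], cum=2
Step 5: p0@(5,2) p1@ESC p2@ESC -> at (5,3): 0 [-], cum=2
Step 6: p0@(5,3) p1@ESC p2@ESC -> at (5,3): 1 [p0], cum=3
Step 7: p0@ESC p1@ESC p2@ESC -> at (5,3): 0 [-], cum=3
Total visits = 3

Answer: 3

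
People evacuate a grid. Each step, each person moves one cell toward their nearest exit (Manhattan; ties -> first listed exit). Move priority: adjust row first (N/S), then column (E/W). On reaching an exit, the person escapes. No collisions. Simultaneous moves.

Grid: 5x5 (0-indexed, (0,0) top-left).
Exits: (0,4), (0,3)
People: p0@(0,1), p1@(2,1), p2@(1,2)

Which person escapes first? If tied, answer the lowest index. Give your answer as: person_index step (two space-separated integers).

Step 1: p0:(0,1)->(0,2) | p1:(2,1)->(1,1) | p2:(1,2)->(0,2)
Step 2: p0:(0,2)->(0,3)->EXIT | p1:(1,1)->(0,1) | p2:(0,2)->(0,3)->EXIT
Step 3: p0:escaped | p1:(0,1)->(0,2) | p2:escaped
Step 4: p0:escaped | p1:(0,2)->(0,3)->EXIT | p2:escaped
Exit steps: [2, 4, 2]
First to escape: p0 at step 2

Answer: 0 2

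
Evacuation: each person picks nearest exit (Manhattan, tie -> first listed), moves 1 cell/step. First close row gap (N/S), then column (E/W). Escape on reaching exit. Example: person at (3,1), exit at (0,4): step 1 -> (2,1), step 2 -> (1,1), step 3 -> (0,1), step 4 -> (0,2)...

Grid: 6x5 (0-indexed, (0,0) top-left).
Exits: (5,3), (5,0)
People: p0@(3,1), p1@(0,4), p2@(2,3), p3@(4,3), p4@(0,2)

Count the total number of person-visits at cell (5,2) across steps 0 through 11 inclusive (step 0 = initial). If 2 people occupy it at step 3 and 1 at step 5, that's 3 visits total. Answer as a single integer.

Answer: 1

Derivation:
Step 0: p0@(3,1) p1@(0,4) p2@(2,3) p3@(4,3) p4@(0,2) -> at (5,2): 0 [-], cum=0
Step 1: p0@(4,1) p1@(1,4) p2@(3,3) p3@ESC p4@(1,2) -> at (5,2): 0 [-], cum=0
Step 2: p0@(5,1) p1@(2,4) p2@(4,3) p3@ESC p4@(2,2) -> at (5,2): 0 [-], cum=0
Step 3: p0@ESC p1@(3,4) p2@ESC p3@ESC p4@(3,2) -> at (5,2): 0 [-], cum=0
Step 4: p0@ESC p1@(4,4) p2@ESC p3@ESC p4@(4,2) -> at (5,2): 0 [-], cum=0
Step 5: p0@ESC p1@(5,4) p2@ESC p3@ESC p4@(5,2) -> at (5,2): 1 [p4], cum=1
Step 6: p0@ESC p1@ESC p2@ESC p3@ESC p4@ESC -> at (5,2): 0 [-], cum=1
Total visits = 1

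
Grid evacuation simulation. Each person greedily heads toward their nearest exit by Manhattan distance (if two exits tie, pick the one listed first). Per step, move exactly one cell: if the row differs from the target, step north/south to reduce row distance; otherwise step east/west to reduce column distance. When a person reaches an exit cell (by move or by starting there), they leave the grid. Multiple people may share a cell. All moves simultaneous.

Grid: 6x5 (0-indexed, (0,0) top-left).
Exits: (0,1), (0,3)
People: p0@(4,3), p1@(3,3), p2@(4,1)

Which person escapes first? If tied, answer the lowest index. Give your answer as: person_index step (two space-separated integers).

Answer: 1 3

Derivation:
Step 1: p0:(4,3)->(3,3) | p1:(3,3)->(2,3) | p2:(4,1)->(3,1)
Step 2: p0:(3,3)->(2,3) | p1:(2,3)->(1,3) | p2:(3,1)->(2,1)
Step 3: p0:(2,3)->(1,3) | p1:(1,3)->(0,3)->EXIT | p2:(2,1)->(1,1)
Step 4: p0:(1,3)->(0,3)->EXIT | p1:escaped | p2:(1,1)->(0,1)->EXIT
Exit steps: [4, 3, 4]
First to escape: p1 at step 3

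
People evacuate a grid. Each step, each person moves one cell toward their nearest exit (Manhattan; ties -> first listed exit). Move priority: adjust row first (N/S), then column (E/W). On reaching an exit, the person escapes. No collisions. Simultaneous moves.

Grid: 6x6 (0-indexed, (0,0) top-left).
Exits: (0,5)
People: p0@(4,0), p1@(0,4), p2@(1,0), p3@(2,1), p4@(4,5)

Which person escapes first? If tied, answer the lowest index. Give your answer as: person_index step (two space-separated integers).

Answer: 1 1

Derivation:
Step 1: p0:(4,0)->(3,0) | p1:(0,4)->(0,5)->EXIT | p2:(1,0)->(0,0) | p3:(2,1)->(1,1) | p4:(4,5)->(3,5)
Step 2: p0:(3,0)->(2,0) | p1:escaped | p2:(0,0)->(0,1) | p3:(1,1)->(0,1) | p4:(3,5)->(2,5)
Step 3: p0:(2,0)->(1,0) | p1:escaped | p2:(0,1)->(0,2) | p3:(0,1)->(0,2) | p4:(2,5)->(1,5)
Step 4: p0:(1,0)->(0,0) | p1:escaped | p2:(0,2)->(0,3) | p3:(0,2)->(0,3) | p4:(1,5)->(0,5)->EXIT
Step 5: p0:(0,0)->(0,1) | p1:escaped | p2:(0,3)->(0,4) | p3:(0,3)->(0,4) | p4:escaped
Step 6: p0:(0,1)->(0,2) | p1:escaped | p2:(0,4)->(0,5)->EXIT | p3:(0,4)->(0,5)->EXIT | p4:escaped
Step 7: p0:(0,2)->(0,3) | p1:escaped | p2:escaped | p3:escaped | p4:escaped
Step 8: p0:(0,3)->(0,4) | p1:escaped | p2:escaped | p3:escaped | p4:escaped
Step 9: p0:(0,4)->(0,5)->EXIT | p1:escaped | p2:escaped | p3:escaped | p4:escaped
Exit steps: [9, 1, 6, 6, 4]
First to escape: p1 at step 1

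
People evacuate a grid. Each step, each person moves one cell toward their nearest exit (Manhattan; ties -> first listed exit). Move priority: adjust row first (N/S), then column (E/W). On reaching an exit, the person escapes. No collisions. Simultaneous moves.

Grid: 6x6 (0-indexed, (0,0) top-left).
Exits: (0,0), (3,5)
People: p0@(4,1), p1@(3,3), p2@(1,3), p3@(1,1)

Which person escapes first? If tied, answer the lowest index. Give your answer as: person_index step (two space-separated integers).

Step 1: p0:(4,1)->(3,1) | p1:(3,3)->(3,4) | p2:(1,3)->(0,3) | p3:(1,1)->(0,1)
Step 2: p0:(3,1)->(2,1) | p1:(3,4)->(3,5)->EXIT | p2:(0,3)->(0,2) | p3:(0,1)->(0,0)->EXIT
Step 3: p0:(2,1)->(1,1) | p1:escaped | p2:(0,2)->(0,1) | p3:escaped
Step 4: p0:(1,1)->(0,1) | p1:escaped | p2:(0,1)->(0,0)->EXIT | p3:escaped
Step 5: p0:(0,1)->(0,0)->EXIT | p1:escaped | p2:escaped | p3:escaped
Exit steps: [5, 2, 4, 2]
First to escape: p1 at step 2

Answer: 1 2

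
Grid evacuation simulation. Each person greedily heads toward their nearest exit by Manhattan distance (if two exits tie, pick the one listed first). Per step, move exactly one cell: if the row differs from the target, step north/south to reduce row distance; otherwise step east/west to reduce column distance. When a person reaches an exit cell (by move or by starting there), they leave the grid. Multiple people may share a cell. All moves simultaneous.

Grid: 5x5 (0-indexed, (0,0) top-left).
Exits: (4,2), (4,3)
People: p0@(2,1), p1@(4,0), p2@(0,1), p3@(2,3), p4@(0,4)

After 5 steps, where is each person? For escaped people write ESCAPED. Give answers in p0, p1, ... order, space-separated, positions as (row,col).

Step 1: p0:(2,1)->(3,1) | p1:(4,0)->(4,1) | p2:(0,1)->(1,1) | p3:(2,3)->(3,3) | p4:(0,4)->(1,4)
Step 2: p0:(3,1)->(4,1) | p1:(4,1)->(4,2)->EXIT | p2:(1,1)->(2,1) | p3:(3,3)->(4,3)->EXIT | p4:(1,4)->(2,4)
Step 3: p0:(4,1)->(4,2)->EXIT | p1:escaped | p2:(2,1)->(3,1) | p3:escaped | p4:(2,4)->(3,4)
Step 4: p0:escaped | p1:escaped | p2:(3,1)->(4,1) | p3:escaped | p4:(3,4)->(4,4)
Step 5: p0:escaped | p1:escaped | p2:(4,1)->(4,2)->EXIT | p3:escaped | p4:(4,4)->(4,3)->EXIT

ESCAPED ESCAPED ESCAPED ESCAPED ESCAPED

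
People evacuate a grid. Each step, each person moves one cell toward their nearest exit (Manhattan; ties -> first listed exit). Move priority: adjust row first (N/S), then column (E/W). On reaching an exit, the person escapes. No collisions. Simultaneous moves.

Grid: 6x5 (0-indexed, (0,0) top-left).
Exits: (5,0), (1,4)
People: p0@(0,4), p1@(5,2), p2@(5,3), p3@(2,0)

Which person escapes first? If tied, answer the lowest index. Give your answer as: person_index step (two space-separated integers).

Answer: 0 1

Derivation:
Step 1: p0:(0,4)->(1,4)->EXIT | p1:(5,2)->(5,1) | p2:(5,3)->(5,2) | p3:(2,0)->(3,0)
Step 2: p0:escaped | p1:(5,1)->(5,0)->EXIT | p2:(5,2)->(5,1) | p3:(3,0)->(4,0)
Step 3: p0:escaped | p1:escaped | p2:(5,1)->(5,0)->EXIT | p3:(4,0)->(5,0)->EXIT
Exit steps: [1, 2, 3, 3]
First to escape: p0 at step 1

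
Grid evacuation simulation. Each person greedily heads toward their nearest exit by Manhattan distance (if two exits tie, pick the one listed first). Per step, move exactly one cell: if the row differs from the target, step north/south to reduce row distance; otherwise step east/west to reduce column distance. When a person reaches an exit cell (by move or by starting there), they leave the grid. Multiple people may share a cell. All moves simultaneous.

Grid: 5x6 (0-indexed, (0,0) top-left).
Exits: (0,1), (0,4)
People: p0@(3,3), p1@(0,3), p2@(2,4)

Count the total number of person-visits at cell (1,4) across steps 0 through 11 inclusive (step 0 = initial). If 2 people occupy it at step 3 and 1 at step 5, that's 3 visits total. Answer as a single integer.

Answer: 1

Derivation:
Step 0: p0@(3,3) p1@(0,3) p2@(2,4) -> at (1,4): 0 [-], cum=0
Step 1: p0@(2,3) p1@ESC p2@(1,4) -> at (1,4): 1 [p2], cum=1
Step 2: p0@(1,3) p1@ESC p2@ESC -> at (1,4): 0 [-], cum=1
Step 3: p0@(0,3) p1@ESC p2@ESC -> at (1,4): 0 [-], cum=1
Step 4: p0@ESC p1@ESC p2@ESC -> at (1,4): 0 [-], cum=1
Total visits = 1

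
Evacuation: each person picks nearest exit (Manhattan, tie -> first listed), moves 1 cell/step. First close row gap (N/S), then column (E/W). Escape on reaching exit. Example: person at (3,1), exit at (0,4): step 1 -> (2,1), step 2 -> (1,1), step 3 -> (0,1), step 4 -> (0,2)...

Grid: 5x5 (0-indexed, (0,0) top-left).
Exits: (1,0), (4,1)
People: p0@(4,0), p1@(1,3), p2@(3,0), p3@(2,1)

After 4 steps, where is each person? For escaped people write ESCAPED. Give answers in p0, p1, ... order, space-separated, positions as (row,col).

Step 1: p0:(4,0)->(4,1)->EXIT | p1:(1,3)->(1,2) | p2:(3,0)->(2,0) | p3:(2,1)->(1,1)
Step 2: p0:escaped | p1:(1,2)->(1,1) | p2:(2,0)->(1,0)->EXIT | p3:(1,1)->(1,0)->EXIT
Step 3: p0:escaped | p1:(1,1)->(1,0)->EXIT | p2:escaped | p3:escaped

ESCAPED ESCAPED ESCAPED ESCAPED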